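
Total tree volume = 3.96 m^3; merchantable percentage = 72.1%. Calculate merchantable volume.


Formula: MV = V_total * (merchantable_pct / 100)
Merchantable fraction = 72.1% / 100 = 0.721
MV = 3.96 m^3 * 0.721 = 2.855 m^3

2.855


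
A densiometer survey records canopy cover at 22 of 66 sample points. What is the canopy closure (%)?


Formula: Canopy closure = covered points / total points * 100
Closure = 22 / 66 * 100
Closure = 0.3333 * 100 = 33.3%

33.3


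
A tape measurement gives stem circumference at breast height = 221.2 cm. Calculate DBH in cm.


Formula: DBH = C / pi
DBH = 221.2 / pi
pi = 3.14159...
DBH = 70.4 cm

70.4


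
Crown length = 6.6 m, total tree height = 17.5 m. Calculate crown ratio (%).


Formula: Crown Ratio = (Crown Length / Total Height) * 100
CR = (6.6 m / 17.5 m) * 100
CR = 0.3771 * 100 = 37.7%

37.7


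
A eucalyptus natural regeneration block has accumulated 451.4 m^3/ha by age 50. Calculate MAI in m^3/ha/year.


Formula: MAI = Total Volume / Stand Age
MAI = 451.4 m^3/ha / 50 years
MAI = 9.03 m^3/ha/year

9.03


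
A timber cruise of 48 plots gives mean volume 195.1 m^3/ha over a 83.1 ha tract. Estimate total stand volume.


Formula: Total Volume = Mean Volume per ha * Total Area
Total Volume = 195.1 m^3/ha * 83.1 ha
Total Volume = 16213 m^3

16213


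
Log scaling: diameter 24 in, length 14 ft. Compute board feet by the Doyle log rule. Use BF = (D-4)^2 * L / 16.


Doyle: BF = (D - 4)^2 * L / 16
Adjusted diameter = 24 - 4 = 20 in
(D-4)^2 = 20^2 = 400
BF = 400 * 14 / 16 = 350 BF

350


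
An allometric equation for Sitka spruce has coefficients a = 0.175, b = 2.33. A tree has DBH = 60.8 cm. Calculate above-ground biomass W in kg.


Formula: W = a * DBH^b  (allometric power law)
DBH^b = 60.8^2.33 = 14338.2233
W = 0.175 * 14338.2233 = 2509.2 kg

2509.2


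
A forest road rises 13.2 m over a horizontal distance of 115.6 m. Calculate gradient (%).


Formula: Gradient = rise / run * 100
Gradient = 13.2 / 115.6 * 100 = 11.4%

11.4


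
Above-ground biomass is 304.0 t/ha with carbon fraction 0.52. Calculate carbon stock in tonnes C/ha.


Formula: Carbon Stock = Biomass * Carbon Fraction
C = 304.0 t/ha * 0.52
C = 158.1 t C/ha

158.1


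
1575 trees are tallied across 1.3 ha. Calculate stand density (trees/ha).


Formula: Stand Density = N_trees / Area_ha
Density = 1575 trees / 1.3 ha
Density = 1212 trees/ha

1212


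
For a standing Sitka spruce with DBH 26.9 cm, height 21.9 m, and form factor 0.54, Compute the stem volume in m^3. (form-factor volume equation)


Formula: V = pi * (DBH/200)^2 * H * ff
Radius = DBH/200 = 26.9/200 = 0.1345 m
Radius^2 = 0.1345^2 = 0.01809025 m^2
V = pi * 0.01809025 * 21.9 * 0.54
V = 0.672 m^3

0.672


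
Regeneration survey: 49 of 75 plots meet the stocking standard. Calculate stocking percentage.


Formula: Stocking % = stocked plots / total plots * 100
Stocking = 49 / 75 * 100
Stocking = 0.6533 * 100 = 65.3%

65.3


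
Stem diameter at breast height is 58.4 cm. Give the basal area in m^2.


Formula: BA = pi * (DBH/2)^2 / 10000  (cm^2 to m^2)
Radius = DBH/2 = 58.4/2 = 29.2 cm
BA = pi * 29.2^2 / 10000
   = 2678.6476 cm^2 / 10000
   = 0.2679 m^2

0.2679


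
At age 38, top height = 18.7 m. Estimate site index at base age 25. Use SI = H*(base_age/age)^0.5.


Formula: SI = H_dom * (base_age / age)^0.5
Age ratio = 25 / 38 = 0.65789
sqrt(age_ratio) = 0.81111
SI = 18.7 * 0.81111 = 15.2 m

15.2


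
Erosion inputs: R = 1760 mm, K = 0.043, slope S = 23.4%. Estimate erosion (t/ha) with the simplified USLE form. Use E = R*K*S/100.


Formula: E = R * K * S / 100  (simplified USLE)
R * K = 1760 * 0.043 = 75.68
E = 75.68 * 23.4 / 100 = 17.71 t/ha

17.71


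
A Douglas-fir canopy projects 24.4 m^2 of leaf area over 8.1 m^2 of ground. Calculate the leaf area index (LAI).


Formula: LAI = total leaf area / ground area  (dimensionless)
LAI = 24.4 m^2 / 8.1 m^2
LAI = 3.01

3.01


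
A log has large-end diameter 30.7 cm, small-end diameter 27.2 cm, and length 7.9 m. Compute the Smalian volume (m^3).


Smalian: V = (A1 + A2)/2 * L,  A = pi*(D/200)^2
A1 = pi*(30.7/200)^2 = 0.074023 m^2
A2 = pi*(27.2/200)^2 = 0.058107 m^2
V = (0.074023+0.058107)/2*7.9 = 0.5219 m^3

0.5219


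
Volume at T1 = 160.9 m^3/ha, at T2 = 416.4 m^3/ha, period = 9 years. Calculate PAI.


Formula: PAI = (V_T2 - V_T1) / (T2 - T1)
Volume increment = 416.4 - 160.9 = 255.5 m^3/ha
PAI = 255.5 / 9 = 28.39 m^3/ha/year

28.39


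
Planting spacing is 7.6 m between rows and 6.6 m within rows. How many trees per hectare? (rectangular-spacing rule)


Formula: TPH = 10000 m^2/ha / (spacing_x * spacing_y)
Area per tree = 7.6 m * 6.6 m = 50.16 m^2
TPH = 10000 / 50.16 = 199 trees/ha

199


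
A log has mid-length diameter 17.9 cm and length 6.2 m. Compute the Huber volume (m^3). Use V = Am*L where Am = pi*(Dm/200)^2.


Huber: V = Am * L,  Am = pi*(Dm/200)^2
Am = pi*(17.9/200)^2 = 0.025165 m^2
V = 0.025165*6.2 = 0.156 m^3

0.156


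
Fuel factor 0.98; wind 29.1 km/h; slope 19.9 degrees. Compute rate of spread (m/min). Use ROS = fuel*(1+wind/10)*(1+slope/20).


Formula: ROS = fuel * (1 + wind/10) * (1 + slope/20)
Wind factor = 1 + 29.1/10 = 3.91
Slope factor = 1 + 19.9/20 = 1.995
ROS = 0.98 * 3.91 * 1.995 = 7.64 m/min

7.64


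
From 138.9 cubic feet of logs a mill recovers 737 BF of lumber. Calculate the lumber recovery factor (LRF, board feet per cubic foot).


Formula: LRF = Lumber Output (BF) / Log Input (ft^3)
LRF = 737 BF / 138.9 ft^3
LRF = 5.31 BF/ft^3

5.31


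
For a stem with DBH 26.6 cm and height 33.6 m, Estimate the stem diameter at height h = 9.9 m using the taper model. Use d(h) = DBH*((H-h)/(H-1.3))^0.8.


Taper: d(h) = DBH * ((H - h) / (H - 1.3))^0.8
Numerator = H - h = 33.6 - 9.9 = 23.7 m
Denominator = H - 1.3 = 33.6 - 1.3 = 32.3 m
Ratio = 23.7 / 32.3 = 0.73375
d = 26.6 * 0.73375^0.8 = 20.8 cm

20.8


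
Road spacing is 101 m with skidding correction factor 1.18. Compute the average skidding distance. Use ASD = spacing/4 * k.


Formula: ASD = (spacing / 4) * correction
Uncorrected distance = spacing / 4 = 101 / 4 = 25.25 m
ASD = 25.25 * 1.18 = 30 m

30


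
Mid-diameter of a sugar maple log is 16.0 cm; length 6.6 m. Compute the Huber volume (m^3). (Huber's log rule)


Huber: V = Am * L,  Am = pi*(Dm/200)^2
Am = pi*(16.0/200)^2 = 0.020106 m^2
V = 0.020106*6.6 = 0.1327 m^3

0.1327


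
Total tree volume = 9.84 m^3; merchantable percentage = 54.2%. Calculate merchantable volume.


Formula: MV = V_total * (merchantable_pct / 100)
Merchantable fraction = 54.2% / 100 = 0.542
MV = 9.84 m^3 * 0.542 = 5.333 m^3

5.333


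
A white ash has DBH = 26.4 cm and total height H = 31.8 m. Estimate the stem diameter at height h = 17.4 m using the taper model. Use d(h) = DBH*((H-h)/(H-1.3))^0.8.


Taper: d(h) = DBH * ((H - h) / (H - 1.3))^0.8
Numerator = H - h = 31.8 - 17.4 = 14.4 m
Denominator = H - 1.3 = 31.8 - 1.3 = 30.5 m
Ratio = 14.4 / 30.5 = 0.47213
d = 26.4 * 0.47213^0.8 = 14.5 cm

14.5


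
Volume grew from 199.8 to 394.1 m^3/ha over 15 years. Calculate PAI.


Formula: PAI = (V_T2 - V_T1) / (T2 - T1)
Volume increment = 394.1 - 199.8 = 194.3 m^3/ha
PAI = 194.3 / 15 = 12.95 m^3/ha/year

12.95


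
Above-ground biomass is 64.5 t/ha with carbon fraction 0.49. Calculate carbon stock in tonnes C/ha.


Formula: Carbon Stock = Biomass * Carbon Fraction
C = 64.5 t/ha * 0.49
C = 31.6 t C/ha

31.6


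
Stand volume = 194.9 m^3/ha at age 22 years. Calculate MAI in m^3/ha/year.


Formula: MAI = Total Volume / Stand Age
MAI = 194.9 m^3/ha / 22 years
MAI = 8.86 m^3/ha/year

8.86


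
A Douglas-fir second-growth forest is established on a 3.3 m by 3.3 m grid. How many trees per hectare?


Formula: TPH = 10000 m^2/ha / (spacing_x * spacing_y)
Area per tree = 3.3 m * 3.3 m = 10.89 m^2
TPH = 10000 / 10.89 = 918 trees/ha

918


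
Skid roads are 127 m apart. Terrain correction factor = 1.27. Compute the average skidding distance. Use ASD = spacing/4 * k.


Formula: ASD = (spacing / 4) * correction
Uncorrected distance = spacing / 4 = 127 / 4 = 31.75 m
ASD = 31.75 * 1.27 = 40 m

40


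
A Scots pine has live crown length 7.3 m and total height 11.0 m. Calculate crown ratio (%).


Formula: Crown Ratio = (Crown Length / Total Height) * 100
CR = (7.3 m / 11.0 m) * 100
CR = 0.6636 * 100 = 66.4%

66.4


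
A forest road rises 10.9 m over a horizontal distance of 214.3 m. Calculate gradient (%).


Formula: Gradient = rise / run * 100
Gradient = 10.9 / 214.3 * 100 = 5.1%

5.1


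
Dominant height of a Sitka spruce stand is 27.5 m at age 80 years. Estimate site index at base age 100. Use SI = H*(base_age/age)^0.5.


Formula: SI = H_dom * (base_age / age)^0.5
Age ratio = 100 / 80 = 1.25
sqrt(age_ratio) = 1.11803
SI = 27.5 * 1.11803 = 30.7 m

30.7


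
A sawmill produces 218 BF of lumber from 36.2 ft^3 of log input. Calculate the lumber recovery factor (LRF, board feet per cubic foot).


Formula: LRF = Lumber Output (BF) / Log Input (ft^3)
LRF = 218 BF / 36.2 ft^3
LRF = 6.02 BF/ft^3

6.02


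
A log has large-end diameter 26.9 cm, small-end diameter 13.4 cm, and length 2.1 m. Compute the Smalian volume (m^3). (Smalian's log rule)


Smalian: V = (A1 + A2)/2 * L,  A = pi*(D/200)^2
A1 = pi*(26.9/200)^2 = 0.056832 m^2
A2 = pi*(13.4/200)^2 = 0.014103 m^2
V = (0.056832+0.014103)/2*2.1 = 0.0745 m^3

0.0745


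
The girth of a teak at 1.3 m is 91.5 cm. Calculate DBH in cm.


Formula: DBH = C / pi
DBH = 91.5 / pi
pi = 3.14159...
DBH = 29.1 cm

29.1


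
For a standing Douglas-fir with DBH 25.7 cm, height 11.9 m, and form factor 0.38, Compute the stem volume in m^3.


Formula: V = pi * (DBH/200)^2 * H * ff
Radius = DBH/200 = 25.7/200 = 0.1285 m
Radius^2 = 0.1285^2 = 0.01651225 m^2
V = pi * 0.01651225 * 11.9 * 0.38
V = 0.235 m^3

0.235


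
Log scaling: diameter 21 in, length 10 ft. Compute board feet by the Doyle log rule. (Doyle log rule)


Doyle: BF = (D - 4)^2 * L / 16
Adjusted diameter = 21 - 4 = 17 in
(D-4)^2 = 17^2 = 289
BF = 289 * 10 / 16 = 181 BF

181


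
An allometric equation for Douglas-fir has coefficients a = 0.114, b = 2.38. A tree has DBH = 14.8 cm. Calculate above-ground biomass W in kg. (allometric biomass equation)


Formula: W = a * DBH^b  (allometric power law)
DBH^b = 14.8^2.38 = 609.8498
W = 0.114 * 609.8498 = 69.5 kg

69.5


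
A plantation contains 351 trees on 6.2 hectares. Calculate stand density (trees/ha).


Formula: Stand Density = N_trees / Area_ha
Density = 351 trees / 6.2 ha
Density = 57 trees/ha

57


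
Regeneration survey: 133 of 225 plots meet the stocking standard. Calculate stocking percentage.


Formula: Stocking % = stocked plots / total plots * 100
Stocking = 133 / 225 * 100
Stocking = 0.5911 * 100 = 59.1%

59.1


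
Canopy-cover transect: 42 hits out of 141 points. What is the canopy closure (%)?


Formula: Canopy closure = covered points / total points * 100
Closure = 42 / 141 * 100
Closure = 0.2979 * 100 = 29.8%

29.8


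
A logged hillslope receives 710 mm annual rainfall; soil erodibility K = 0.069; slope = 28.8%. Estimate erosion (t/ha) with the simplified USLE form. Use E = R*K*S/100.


Formula: E = R * K * S / 100  (simplified USLE)
R * K = 710 * 0.069 = 48.99
E = 48.99 * 28.8 / 100 = 14.11 t/ha

14.11


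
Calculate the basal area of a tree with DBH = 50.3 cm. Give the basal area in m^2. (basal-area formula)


Formula: BA = pi * (DBH/2)^2 / 10000  (cm^2 to m^2)
Radius = DBH/2 = 50.3/2 = 25.15 cm
BA = pi * 25.15^2 / 10000
   = 1987.128 cm^2 / 10000
   = 0.1987 m^2

0.1987


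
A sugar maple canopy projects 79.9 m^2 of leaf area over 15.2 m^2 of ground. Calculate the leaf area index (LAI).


Formula: LAI = total leaf area / ground area  (dimensionless)
LAI = 79.9 m^2 / 15.2 m^2
LAI = 5.26

5.26


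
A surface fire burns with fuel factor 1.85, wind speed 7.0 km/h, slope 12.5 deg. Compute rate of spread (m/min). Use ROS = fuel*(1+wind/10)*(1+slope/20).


Formula: ROS = fuel * (1 + wind/10) * (1 + slope/20)
Wind factor = 1 + 7.0/10 = 1.7
Slope factor = 1 + 12.5/20 = 1.625
ROS = 1.85 * 1.7 * 1.625 = 5.11 m/min

5.11


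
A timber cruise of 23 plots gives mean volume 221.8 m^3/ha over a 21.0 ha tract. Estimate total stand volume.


Formula: Total Volume = Mean Volume per ha * Total Area
Total Volume = 221.8 m^3/ha * 21.0 ha
Total Volume = 4658 m^3

4658


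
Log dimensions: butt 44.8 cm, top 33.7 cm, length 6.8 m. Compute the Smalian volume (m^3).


Smalian: V = (A1 + A2)/2 * L,  A = pi*(D/200)^2
A1 = pi*(44.8/200)^2 = 0.157633 m^2
A2 = pi*(33.7/200)^2 = 0.089197 m^2
V = (0.157633+0.089197)/2*6.8 = 0.8392 m^3

0.8392


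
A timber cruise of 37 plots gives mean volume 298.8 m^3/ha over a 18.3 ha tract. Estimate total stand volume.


Formula: Total Volume = Mean Volume per ha * Total Area
Total Volume = 298.8 m^3/ha * 18.3 ha
Total Volume = 5468 m^3

5468


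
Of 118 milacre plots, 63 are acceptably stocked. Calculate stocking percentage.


Formula: Stocking % = stocked plots / total plots * 100
Stocking = 63 / 118 * 100
Stocking = 0.5339 * 100 = 53.4%

53.4


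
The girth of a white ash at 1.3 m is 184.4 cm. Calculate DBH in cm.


Formula: DBH = C / pi
DBH = 184.4 / pi
pi = 3.14159...
DBH = 58.7 cm

58.7


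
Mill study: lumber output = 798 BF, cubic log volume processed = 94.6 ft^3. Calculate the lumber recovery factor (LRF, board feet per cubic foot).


Formula: LRF = Lumber Output (BF) / Log Input (ft^3)
LRF = 798 BF / 94.6 ft^3
LRF = 8.44 BF/ft^3

8.44


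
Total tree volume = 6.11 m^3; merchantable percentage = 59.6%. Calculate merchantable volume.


Formula: MV = V_total * (merchantable_pct / 100)
Merchantable fraction = 59.6% / 100 = 0.596
MV = 6.11 m^3 * 0.596 = 3.642 m^3

3.642


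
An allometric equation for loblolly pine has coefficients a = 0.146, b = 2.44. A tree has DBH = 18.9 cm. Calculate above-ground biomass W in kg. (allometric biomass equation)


Formula: W = a * DBH^b  (allometric power law)
DBH^b = 18.9^2.44 = 1301.8676
W = 0.146 * 1301.8676 = 190.1 kg

190.1


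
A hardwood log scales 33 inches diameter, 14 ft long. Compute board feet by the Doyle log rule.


Doyle: BF = (D - 4)^2 * L / 16
Adjusted diameter = 33 - 4 = 29 in
(D-4)^2 = 29^2 = 841
BF = 841 * 14 / 16 = 736 BF

736


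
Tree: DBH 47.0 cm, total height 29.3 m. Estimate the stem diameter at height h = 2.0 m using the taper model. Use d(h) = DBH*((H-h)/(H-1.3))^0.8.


Taper: d(h) = DBH * ((H - h) / (H - 1.3))^0.8
Numerator = H - h = 29.3 - 2.0 = 27.3 m
Denominator = H - 1.3 = 29.3 - 1.3 = 28.0 m
Ratio = 27.3 / 28.0 = 0.975
d = 47.0 * 0.975^0.8 = 46.1 cm

46.1


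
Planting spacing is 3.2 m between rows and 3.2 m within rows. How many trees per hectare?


Formula: TPH = 10000 m^2/ha / (spacing_x * spacing_y)
Area per tree = 3.2 m * 3.2 m = 10.24 m^2
TPH = 10000 / 10.24 = 977 trees/ha

977


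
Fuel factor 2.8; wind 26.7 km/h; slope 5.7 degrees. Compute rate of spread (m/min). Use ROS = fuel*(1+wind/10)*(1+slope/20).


Formula: ROS = fuel * (1 + wind/10) * (1 + slope/20)
Wind factor = 1 + 26.7/10 = 3.67
Slope factor = 1 + 5.7/20 = 1.285
ROS = 2.8 * 3.67 * 1.285 = 13.2 m/min

13.2


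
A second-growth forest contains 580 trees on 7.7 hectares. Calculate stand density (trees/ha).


Formula: Stand Density = N_trees / Area_ha
Density = 580 trees / 7.7 ha
Density = 75 trees/ha

75


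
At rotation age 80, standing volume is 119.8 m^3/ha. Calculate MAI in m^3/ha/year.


Formula: MAI = Total Volume / Stand Age
MAI = 119.8 m^3/ha / 80 years
MAI = 1.5 m^3/ha/year

1.5


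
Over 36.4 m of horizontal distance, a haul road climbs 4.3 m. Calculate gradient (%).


Formula: Gradient = rise / run * 100
Gradient = 4.3 / 36.4 * 100 = 11.8%

11.8


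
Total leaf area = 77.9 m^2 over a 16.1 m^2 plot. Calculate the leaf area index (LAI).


Formula: LAI = total leaf area / ground area  (dimensionless)
LAI = 77.9 m^2 / 16.1 m^2
LAI = 4.84

4.84


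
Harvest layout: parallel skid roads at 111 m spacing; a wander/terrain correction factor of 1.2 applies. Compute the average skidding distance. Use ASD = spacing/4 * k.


Formula: ASD = (spacing / 4) * correction
Uncorrected distance = spacing / 4 = 111 / 4 = 27.75 m
ASD = 27.75 * 1.2 = 33 m

33


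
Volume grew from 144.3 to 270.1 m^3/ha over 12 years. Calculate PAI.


Formula: PAI = (V_T2 - V_T1) / (T2 - T1)
Volume increment = 270.1 - 144.3 = 125.8 m^3/ha
PAI = 125.8 / 12 = 10.48 m^3/ha/year

10.48


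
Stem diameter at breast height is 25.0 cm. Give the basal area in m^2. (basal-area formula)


Formula: BA = pi * (DBH/2)^2 / 10000  (cm^2 to m^2)
Radius = DBH/2 = 25.0/2 = 12.5 cm
BA = pi * 12.5^2 / 10000
   = 490.8739 cm^2 / 10000
   = 0.0491 m^2

0.0491


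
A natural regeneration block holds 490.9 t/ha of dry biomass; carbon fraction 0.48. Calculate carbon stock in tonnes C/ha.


Formula: Carbon Stock = Biomass * Carbon Fraction
C = 490.9 t/ha * 0.48
C = 235.6 t C/ha

235.6


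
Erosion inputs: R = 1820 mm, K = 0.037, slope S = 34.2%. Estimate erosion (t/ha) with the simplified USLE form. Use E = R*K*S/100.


Formula: E = R * K * S / 100  (simplified USLE)
R * K = 1820 * 0.037 = 67.34
E = 67.34 * 34.2 / 100 = 23.03 t/ha

23.03


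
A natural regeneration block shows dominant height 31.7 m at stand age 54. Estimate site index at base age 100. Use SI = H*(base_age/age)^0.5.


Formula: SI = H_dom * (base_age / age)^0.5
Age ratio = 100 / 54 = 1.85185
sqrt(age_ratio) = 1.36083
SI = 31.7 * 1.36083 = 43.1 m

43.1


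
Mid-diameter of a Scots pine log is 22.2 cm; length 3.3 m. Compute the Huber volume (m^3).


Huber: V = Am * L,  Am = pi*(Dm/200)^2
Am = pi*(22.2/200)^2 = 0.038708 m^2
V = 0.038708*3.3 = 0.1277 m^3

0.1277


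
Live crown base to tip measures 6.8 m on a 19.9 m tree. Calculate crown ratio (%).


Formula: Crown Ratio = (Crown Length / Total Height) * 100
CR = (6.8 m / 19.9 m) * 100
CR = 0.3417 * 100 = 34.2%

34.2


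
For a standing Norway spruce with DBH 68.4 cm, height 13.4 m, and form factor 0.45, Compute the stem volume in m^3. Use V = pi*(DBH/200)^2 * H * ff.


Formula: V = pi * (DBH/200)^2 * H * ff
Radius = DBH/200 = 68.4/200 = 0.342 m
Radius^2 = 0.342^2 = 0.116964 m^2
V = pi * 0.116964 * 13.4 * 0.45
V = 2.216 m^3

2.216


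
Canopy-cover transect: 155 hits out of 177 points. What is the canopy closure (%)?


Formula: Canopy closure = covered points / total points * 100
Closure = 155 / 177 * 100
Closure = 0.8757 * 100 = 87.6%

87.6


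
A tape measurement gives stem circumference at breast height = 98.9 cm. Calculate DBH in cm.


Formula: DBH = C / pi
DBH = 98.9 / pi
pi = 3.14159...
DBH = 31.5 cm

31.5


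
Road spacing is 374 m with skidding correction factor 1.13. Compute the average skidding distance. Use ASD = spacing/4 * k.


Formula: ASD = (spacing / 4) * correction
Uncorrected distance = spacing / 4 = 374 / 4 = 93.5 m
ASD = 93.5 * 1.13 = 106 m

106


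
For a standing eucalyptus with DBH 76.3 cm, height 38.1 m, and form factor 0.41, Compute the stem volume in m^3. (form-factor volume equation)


Formula: V = pi * (DBH/200)^2 * H * ff
Radius = DBH/200 = 76.3/200 = 0.3815 m
Radius^2 = 0.3815^2 = 0.14554225 m^2
V = pi * 0.14554225 * 38.1 * 0.41
V = 7.142 m^3

7.142


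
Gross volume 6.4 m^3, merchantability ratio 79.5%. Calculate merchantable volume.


Formula: MV = V_total * (merchantable_pct / 100)
Merchantable fraction = 79.5% / 100 = 0.795
MV = 6.4 m^3 * 0.795 = 5.088 m^3

5.088


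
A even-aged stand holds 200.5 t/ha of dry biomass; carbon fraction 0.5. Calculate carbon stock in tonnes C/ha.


Formula: Carbon Stock = Biomass * Carbon Fraction
C = 200.5 t/ha * 0.5
C = 100.3 t C/ha

100.3


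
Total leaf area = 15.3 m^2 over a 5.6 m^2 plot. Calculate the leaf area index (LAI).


Formula: LAI = total leaf area / ground area  (dimensionless)
LAI = 15.3 m^2 / 5.6 m^2
LAI = 2.73

2.73


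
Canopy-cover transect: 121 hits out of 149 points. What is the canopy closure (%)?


Formula: Canopy closure = covered points / total points * 100
Closure = 121 / 149 * 100
Closure = 0.8121 * 100 = 81.2%

81.2


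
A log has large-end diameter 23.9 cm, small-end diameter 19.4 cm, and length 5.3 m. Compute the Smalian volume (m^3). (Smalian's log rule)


Smalian: V = (A1 + A2)/2 * L,  A = pi*(D/200)^2
A1 = pi*(23.9/200)^2 = 0.044863 m^2
A2 = pi*(19.4/200)^2 = 0.029559 m^2
V = (0.044863+0.029559)/2*5.3 = 0.1972 m^3

0.1972


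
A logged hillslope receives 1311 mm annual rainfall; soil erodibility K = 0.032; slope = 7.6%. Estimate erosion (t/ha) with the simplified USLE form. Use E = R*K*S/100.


Formula: E = R * K * S / 100  (simplified USLE)
R * K = 1311 * 0.032 = 41.952
E = 41.952 * 7.6 / 100 = 3.19 t/ha

3.19


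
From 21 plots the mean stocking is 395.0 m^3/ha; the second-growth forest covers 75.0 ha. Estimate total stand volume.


Formula: Total Volume = Mean Volume per ha * Total Area
Total Volume = 395.0 m^3/ha * 75.0 ha
Total Volume = 29625 m^3

29625


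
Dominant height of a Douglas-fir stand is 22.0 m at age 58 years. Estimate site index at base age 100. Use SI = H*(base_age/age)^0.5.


Formula: SI = H_dom * (base_age / age)^0.5
Age ratio = 100 / 58 = 1.72414
sqrt(age_ratio) = 1.31306
SI = 22.0 * 1.31306 = 28.9 m

28.9


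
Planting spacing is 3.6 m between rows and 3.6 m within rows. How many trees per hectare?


Formula: TPH = 10000 m^2/ha / (spacing_x * spacing_y)
Area per tree = 3.6 m * 3.6 m = 12.96 m^2
TPH = 10000 / 12.96 = 772 trees/ha

772


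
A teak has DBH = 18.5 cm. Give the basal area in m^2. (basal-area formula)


Formula: BA = pi * (DBH/2)^2 / 10000  (cm^2 to m^2)
Radius = DBH/2 = 18.5/2 = 9.25 cm
BA = pi * 9.25^2 / 10000
   = 268.8025 cm^2 / 10000
   = 0.0269 m^2

0.0269


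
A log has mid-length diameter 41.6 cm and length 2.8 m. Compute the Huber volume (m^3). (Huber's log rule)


Huber: V = Am * L,  Am = pi*(Dm/200)^2
Am = pi*(41.6/200)^2 = 0.135918 m^2
V = 0.135918*2.8 = 0.3806 m^3

0.3806


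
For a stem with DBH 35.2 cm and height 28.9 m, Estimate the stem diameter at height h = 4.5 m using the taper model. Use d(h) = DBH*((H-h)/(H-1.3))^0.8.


Taper: d(h) = DBH * ((H - h) / (H - 1.3))^0.8
Numerator = H - h = 28.9 - 4.5 = 24.4 m
Denominator = H - 1.3 = 28.9 - 1.3 = 27.6 m
Ratio = 24.4 / 27.6 = 0.88406
d = 35.2 * 0.88406^0.8 = 31.9 cm

31.9


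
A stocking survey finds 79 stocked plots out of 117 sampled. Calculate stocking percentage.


Formula: Stocking % = stocked plots / total plots * 100
Stocking = 79 / 117 * 100
Stocking = 0.6752 * 100 = 67.5%

67.5


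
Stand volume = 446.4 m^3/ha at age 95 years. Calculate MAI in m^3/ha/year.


Formula: MAI = Total Volume / Stand Age
MAI = 446.4 m^3/ha / 95 years
MAI = 4.7 m^3/ha/year

4.7


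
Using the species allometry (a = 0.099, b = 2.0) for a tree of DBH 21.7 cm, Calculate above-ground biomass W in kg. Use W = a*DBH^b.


Formula: W = a * DBH^b  (allometric power law)
DBH^b = 21.7^2.0 = 470.89
W = 0.099 * 470.89 = 46.6 kg

46.6


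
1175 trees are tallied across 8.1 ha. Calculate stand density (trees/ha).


Formula: Stand Density = N_trees / Area_ha
Density = 1175 trees / 8.1 ha
Density = 145 trees/ha

145


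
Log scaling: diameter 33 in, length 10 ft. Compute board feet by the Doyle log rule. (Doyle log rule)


Doyle: BF = (D - 4)^2 * L / 16
Adjusted diameter = 33 - 4 = 29 in
(D-4)^2 = 29^2 = 841
BF = 841 * 10 / 16 = 526 BF

526


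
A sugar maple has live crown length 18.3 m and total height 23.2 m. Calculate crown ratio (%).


Formula: Crown Ratio = (Crown Length / Total Height) * 100
CR = (18.3 m / 23.2 m) * 100
CR = 0.7888 * 100 = 78.9%

78.9


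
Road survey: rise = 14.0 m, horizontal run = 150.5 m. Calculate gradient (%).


Formula: Gradient = rise / run * 100
Gradient = 14.0 / 150.5 * 100 = 9.3%

9.3


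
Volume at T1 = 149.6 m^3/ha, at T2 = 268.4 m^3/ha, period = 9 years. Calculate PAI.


Formula: PAI = (V_T2 - V_T1) / (T2 - T1)
Volume increment = 268.4 - 149.6 = 118.8 m^3/ha
PAI = 118.8 / 9 = 13.2 m^3/ha/year

13.2


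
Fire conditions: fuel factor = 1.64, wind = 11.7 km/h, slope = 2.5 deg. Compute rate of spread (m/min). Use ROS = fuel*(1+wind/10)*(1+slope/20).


Formula: ROS = fuel * (1 + wind/10) * (1 + slope/20)
Wind factor = 1 + 11.7/10 = 2.17
Slope factor = 1 + 2.5/20 = 1.125
ROS = 1.64 * 2.17 * 1.125 = 4.0 m/min

4.0


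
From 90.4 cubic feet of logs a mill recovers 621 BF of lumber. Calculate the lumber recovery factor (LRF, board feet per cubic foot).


Formula: LRF = Lumber Output (BF) / Log Input (ft^3)
LRF = 621 BF / 90.4 ft^3
LRF = 6.87 BF/ft^3

6.87


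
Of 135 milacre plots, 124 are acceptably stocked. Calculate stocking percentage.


Formula: Stocking % = stocked plots / total plots * 100
Stocking = 124 / 135 * 100
Stocking = 0.9185 * 100 = 91.9%

91.9


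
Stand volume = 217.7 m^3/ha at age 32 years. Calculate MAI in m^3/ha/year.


Formula: MAI = Total Volume / Stand Age
MAI = 217.7 m^3/ha / 32 years
MAI = 6.8 m^3/ha/year

6.8


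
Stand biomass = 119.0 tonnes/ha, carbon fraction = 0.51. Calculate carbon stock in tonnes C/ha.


Formula: Carbon Stock = Biomass * Carbon Fraction
C = 119.0 t/ha * 0.51
C = 60.7 t C/ha

60.7


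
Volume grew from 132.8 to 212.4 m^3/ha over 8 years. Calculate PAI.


Formula: PAI = (V_T2 - V_T1) / (T2 - T1)
Volume increment = 212.4 - 132.8 = 79.6 m^3/ha
PAI = 79.6 / 8 = 9.95 m^3/ha/year

9.95


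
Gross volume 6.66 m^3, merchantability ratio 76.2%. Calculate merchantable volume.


Formula: MV = V_total * (merchantable_pct / 100)
Merchantable fraction = 76.2% / 100 = 0.762
MV = 6.66 m^3 * 0.762 = 5.075 m^3

5.075


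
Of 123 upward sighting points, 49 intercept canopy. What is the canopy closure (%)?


Formula: Canopy closure = covered points / total points * 100
Closure = 49 / 123 * 100
Closure = 0.3984 * 100 = 39.8%

39.8


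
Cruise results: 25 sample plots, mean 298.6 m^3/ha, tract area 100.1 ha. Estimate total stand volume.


Formula: Total Volume = Mean Volume per ha * Total Area
Total Volume = 298.6 m^3/ha * 100.1 ha
Total Volume = 29890 m^3

29890


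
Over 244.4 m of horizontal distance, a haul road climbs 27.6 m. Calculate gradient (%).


Formula: Gradient = rise / run * 100
Gradient = 27.6 / 244.4 * 100 = 11.3%

11.3


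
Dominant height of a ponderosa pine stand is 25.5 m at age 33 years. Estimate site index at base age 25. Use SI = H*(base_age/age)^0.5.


Formula: SI = H_dom * (base_age / age)^0.5
Age ratio = 25 / 33 = 0.75758
sqrt(age_ratio) = 0.87039
SI = 25.5 * 0.87039 = 22.2 m

22.2


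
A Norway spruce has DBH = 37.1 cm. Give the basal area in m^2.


Formula: BA = pi * (DBH/2)^2 / 10000  (cm^2 to m^2)
Radius = DBH/2 = 37.1/2 = 18.55 cm
BA = pi * 18.55^2 / 10000
   = 1081.0299 cm^2 / 10000
   = 0.1081 m^2

0.1081


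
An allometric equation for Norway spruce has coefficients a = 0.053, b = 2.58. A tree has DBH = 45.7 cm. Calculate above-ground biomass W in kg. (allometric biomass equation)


Formula: W = a * DBH^b  (allometric power law)
DBH^b = 45.7^2.58 = 19168.3088
W = 0.053 * 19168.3088 = 1015.9 kg

1015.9


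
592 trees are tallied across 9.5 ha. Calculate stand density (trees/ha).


Formula: Stand Density = N_trees / Area_ha
Density = 592 trees / 9.5 ha
Density = 62 trees/ha

62


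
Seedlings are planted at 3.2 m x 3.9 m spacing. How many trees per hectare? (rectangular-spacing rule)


Formula: TPH = 10000 m^2/ha / (spacing_x * spacing_y)
Area per tree = 3.2 m * 3.9 m = 12.48 m^2
TPH = 10000 / 12.48 = 801 trees/ha

801


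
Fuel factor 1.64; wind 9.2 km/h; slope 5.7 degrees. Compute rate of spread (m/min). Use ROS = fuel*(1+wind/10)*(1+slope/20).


Formula: ROS = fuel * (1 + wind/10) * (1 + slope/20)
Wind factor = 1 + 9.2/10 = 1.92
Slope factor = 1 + 5.7/20 = 1.285
ROS = 1.64 * 1.92 * 1.285 = 4.05 m/min

4.05


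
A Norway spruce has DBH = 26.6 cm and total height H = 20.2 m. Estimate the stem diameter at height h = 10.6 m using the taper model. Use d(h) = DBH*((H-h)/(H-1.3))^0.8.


Taper: d(h) = DBH * ((H - h) / (H - 1.3))^0.8
Numerator = H - h = 20.2 - 10.6 = 9.6 m
Denominator = H - 1.3 = 20.2 - 1.3 = 18.9 m
Ratio = 9.6 / 18.9 = 0.50794
d = 26.6 * 0.50794^0.8 = 15.5 cm

15.5


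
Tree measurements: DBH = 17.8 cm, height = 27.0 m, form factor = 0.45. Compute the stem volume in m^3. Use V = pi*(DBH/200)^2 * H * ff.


Formula: V = pi * (DBH/200)^2 * H * ff
Radius = DBH/200 = 17.8/200 = 0.089 m
Radius^2 = 0.089^2 = 0.007921 m^2
V = pi * 0.007921 * 27.0 * 0.45
V = 0.302 m^3

0.302


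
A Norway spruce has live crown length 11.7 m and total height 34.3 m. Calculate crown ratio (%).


Formula: Crown Ratio = (Crown Length / Total Height) * 100
CR = (11.7 m / 34.3 m) * 100
CR = 0.3411 * 100 = 34.1%

34.1


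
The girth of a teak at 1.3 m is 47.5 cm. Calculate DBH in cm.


Formula: DBH = C / pi
DBH = 47.5 / pi
pi = 3.14159...
DBH = 15.1 cm

15.1


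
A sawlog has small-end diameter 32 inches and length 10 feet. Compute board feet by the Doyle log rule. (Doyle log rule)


Doyle: BF = (D - 4)^2 * L / 16
Adjusted diameter = 32 - 4 = 28 in
(D-4)^2 = 28^2 = 784
BF = 784 * 10 / 16 = 490 BF

490


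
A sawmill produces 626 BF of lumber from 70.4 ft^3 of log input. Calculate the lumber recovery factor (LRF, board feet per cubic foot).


Formula: LRF = Lumber Output (BF) / Log Input (ft^3)
LRF = 626 BF / 70.4 ft^3
LRF = 8.89 BF/ft^3

8.89


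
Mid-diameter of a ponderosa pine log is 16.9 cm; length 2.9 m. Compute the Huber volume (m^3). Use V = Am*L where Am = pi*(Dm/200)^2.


Huber: V = Am * L,  Am = pi*(Dm/200)^2
Am = pi*(16.9/200)^2 = 0.022432 m^2
V = 0.022432*2.9 = 0.0651 m^3

0.0651


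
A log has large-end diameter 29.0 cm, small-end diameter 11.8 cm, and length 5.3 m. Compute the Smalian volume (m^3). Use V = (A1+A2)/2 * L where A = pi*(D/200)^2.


Smalian: V = (A1 + A2)/2 * L,  A = pi*(D/200)^2
A1 = pi*(29.0/200)^2 = 0.066052 m^2
A2 = pi*(11.8/200)^2 = 0.010936 m^2
V = (0.066052+0.010936)/2*5.3 = 0.204 m^3

0.204


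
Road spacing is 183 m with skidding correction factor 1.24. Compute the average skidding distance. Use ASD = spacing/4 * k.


Formula: ASD = (spacing / 4) * correction
Uncorrected distance = spacing / 4 = 183 / 4 = 45.75 m
ASD = 45.75 * 1.24 = 57 m

57


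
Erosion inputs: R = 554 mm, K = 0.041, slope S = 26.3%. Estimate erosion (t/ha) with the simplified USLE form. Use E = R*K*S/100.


Formula: E = R * K * S / 100  (simplified USLE)
R * K = 554 * 0.041 = 22.714
E = 22.714 * 26.3 / 100 = 5.97 t/ha

5.97


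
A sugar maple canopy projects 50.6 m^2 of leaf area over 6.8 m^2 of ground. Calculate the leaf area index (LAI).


Formula: LAI = total leaf area / ground area  (dimensionless)
LAI = 50.6 m^2 / 6.8 m^2
LAI = 7.44

7.44


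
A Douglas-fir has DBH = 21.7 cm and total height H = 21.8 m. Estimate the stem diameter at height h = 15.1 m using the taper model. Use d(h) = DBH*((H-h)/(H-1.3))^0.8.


Taper: d(h) = DBH * ((H - h) / (H - 1.3))^0.8
Numerator = H - h = 21.8 - 15.1 = 6.7 m
Denominator = H - 1.3 = 21.8 - 1.3 = 20.5 m
Ratio = 6.7 / 20.5 = 0.32683
d = 21.7 * 0.32683^0.8 = 8.9 cm

8.9


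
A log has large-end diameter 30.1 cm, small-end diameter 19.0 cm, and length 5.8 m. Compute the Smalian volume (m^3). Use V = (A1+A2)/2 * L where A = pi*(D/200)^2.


Smalian: V = (A1 + A2)/2 * L,  A = pi*(D/200)^2
A1 = pi*(30.1/200)^2 = 0.071158 m^2
A2 = pi*(19.0/200)^2 = 0.028353 m^2
V = (0.071158+0.028353)/2*5.8 = 0.2886 m^3

0.2886


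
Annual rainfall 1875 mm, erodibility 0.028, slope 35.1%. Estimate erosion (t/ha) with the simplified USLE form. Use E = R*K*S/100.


Formula: E = R * K * S / 100  (simplified USLE)
R * K = 1875 * 0.028 = 52.5
E = 52.5 * 35.1 / 100 = 18.43 t/ha

18.43


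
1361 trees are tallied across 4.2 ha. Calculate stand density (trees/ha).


Formula: Stand Density = N_trees / Area_ha
Density = 1361 trees / 4.2 ha
Density = 324 trees/ha

324


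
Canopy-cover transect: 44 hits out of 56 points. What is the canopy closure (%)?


Formula: Canopy closure = covered points / total points * 100
Closure = 44 / 56 * 100
Closure = 0.7857 * 100 = 78.6%

78.6


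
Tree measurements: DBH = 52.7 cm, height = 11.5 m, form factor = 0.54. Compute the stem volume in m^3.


Formula: V = pi * (DBH/200)^2 * H * ff
Radius = DBH/200 = 52.7/200 = 0.2635 m
Radius^2 = 0.2635^2 = 0.06943225 m^2
V = pi * 0.06943225 * 11.5 * 0.54
V = 1.355 m^3

1.355


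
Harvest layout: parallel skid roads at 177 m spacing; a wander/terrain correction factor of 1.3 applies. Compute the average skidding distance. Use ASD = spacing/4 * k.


Formula: ASD = (spacing / 4) * correction
Uncorrected distance = spacing / 4 = 177 / 4 = 44.25 m
ASD = 44.25 * 1.3 = 58 m

58


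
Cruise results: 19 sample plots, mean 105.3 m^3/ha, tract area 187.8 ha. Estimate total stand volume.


Formula: Total Volume = Mean Volume per ha * Total Area
Total Volume = 105.3 m^3/ha * 187.8 ha
Total Volume = 19775 m^3

19775


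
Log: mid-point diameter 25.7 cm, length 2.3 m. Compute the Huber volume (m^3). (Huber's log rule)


Huber: V = Am * L,  Am = pi*(Dm/200)^2
Am = pi*(25.7/200)^2 = 0.051875 m^2
V = 0.051875*2.3 = 0.1193 m^3

0.1193


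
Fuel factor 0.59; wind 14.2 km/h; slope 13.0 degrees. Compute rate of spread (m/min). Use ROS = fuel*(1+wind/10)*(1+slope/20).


Formula: ROS = fuel * (1 + wind/10) * (1 + slope/20)
Wind factor = 1 + 14.2/10 = 2.42
Slope factor = 1 + 13.0/20 = 1.65
ROS = 0.59 * 2.42 * 1.65 = 2.36 m/min

2.36


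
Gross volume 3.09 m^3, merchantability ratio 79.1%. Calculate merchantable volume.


Formula: MV = V_total * (merchantable_pct / 100)
Merchantable fraction = 79.1% / 100 = 0.791
MV = 3.09 m^3 * 0.791 = 2.444 m^3

2.444


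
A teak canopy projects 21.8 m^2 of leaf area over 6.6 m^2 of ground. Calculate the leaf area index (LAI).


Formula: LAI = total leaf area / ground area  (dimensionless)
LAI = 21.8 m^2 / 6.6 m^2
LAI = 3.3

3.3


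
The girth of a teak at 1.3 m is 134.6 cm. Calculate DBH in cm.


Formula: DBH = C / pi
DBH = 134.6 / pi
pi = 3.14159...
DBH = 42.8 cm

42.8


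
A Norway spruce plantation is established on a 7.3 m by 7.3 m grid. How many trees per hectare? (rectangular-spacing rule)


Formula: TPH = 10000 m^2/ha / (spacing_x * spacing_y)
Area per tree = 7.3 m * 7.3 m = 53.29 m^2
TPH = 10000 / 53.29 = 188 trees/ha

188


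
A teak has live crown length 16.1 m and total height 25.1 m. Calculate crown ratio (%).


Formula: Crown Ratio = (Crown Length / Total Height) * 100
CR = (16.1 m / 25.1 m) * 100
CR = 0.6414 * 100 = 64.1%

64.1


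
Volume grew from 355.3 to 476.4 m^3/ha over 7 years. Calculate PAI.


Formula: PAI = (V_T2 - V_T1) / (T2 - T1)
Volume increment = 476.4 - 355.3 = 121.1 m^3/ha
PAI = 121.1 / 7 = 17.3 m^3/ha/year

17.3


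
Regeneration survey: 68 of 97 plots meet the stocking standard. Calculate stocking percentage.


Formula: Stocking % = stocked plots / total plots * 100
Stocking = 68 / 97 * 100
Stocking = 0.701 * 100 = 70.1%

70.1


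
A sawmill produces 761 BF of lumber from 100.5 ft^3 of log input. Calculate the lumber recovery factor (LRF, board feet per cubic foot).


Formula: LRF = Lumber Output (BF) / Log Input (ft^3)
LRF = 761 BF / 100.5 ft^3
LRF = 7.57 BF/ft^3

7.57


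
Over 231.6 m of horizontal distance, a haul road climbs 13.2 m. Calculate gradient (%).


Formula: Gradient = rise / run * 100
Gradient = 13.2 / 231.6 * 100 = 5.7%

5.7


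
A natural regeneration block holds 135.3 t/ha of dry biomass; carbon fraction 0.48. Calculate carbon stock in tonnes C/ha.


Formula: Carbon Stock = Biomass * Carbon Fraction
C = 135.3 t/ha * 0.48
C = 64.9 t C/ha

64.9


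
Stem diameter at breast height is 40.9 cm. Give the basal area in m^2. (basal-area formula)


Formula: BA = pi * (DBH/2)^2 / 10000  (cm^2 to m^2)
Radius = DBH/2 = 40.9/2 = 20.45 cm
BA = pi * 20.45^2 / 10000
   = 1313.8219 cm^2 / 10000
   = 0.1314 m^2

0.1314


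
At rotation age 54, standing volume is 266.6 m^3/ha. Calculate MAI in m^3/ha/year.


Formula: MAI = Total Volume / Stand Age
MAI = 266.6 m^3/ha / 54 years
MAI = 4.94 m^3/ha/year

4.94


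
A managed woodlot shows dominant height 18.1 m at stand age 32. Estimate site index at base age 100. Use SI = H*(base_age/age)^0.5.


Formula: SI = H_dom * (base_age / age)^0.5
Age ratio = 100 / 32 = 3.125
sqrt(age_ratio) = 1.76777
SI = 18.1 * 1.76777 = 32.0 m

32.0


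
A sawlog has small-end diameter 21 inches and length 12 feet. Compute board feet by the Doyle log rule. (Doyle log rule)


Doyle: BF = (D - 4)^2 * L / 16
Adjusted diameter = 21 - 4 = 17 in
(D-4)^2 = 17^2 = 289
BF = 289 * 12 / 16 = 217 BF

217


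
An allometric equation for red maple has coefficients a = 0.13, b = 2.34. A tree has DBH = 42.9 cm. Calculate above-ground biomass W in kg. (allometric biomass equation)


Formula: W = a * DBH^b  (allometric power law)
DBH^b = 42.9^2.34 = 6606.1748
W = 0.13 * 6606.1748 = 858.8 kg

858.8


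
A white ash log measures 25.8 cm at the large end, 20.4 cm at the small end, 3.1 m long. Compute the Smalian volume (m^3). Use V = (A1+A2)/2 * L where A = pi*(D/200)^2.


Smalian: V = (A1 + A2)/2 * L,  A = pi*(D/200)^2
A1 = pi*(25.8/200)^2 = 0.052279 m^2
A2 = pi*(20.4/200)^2 = 0.032685 m^2
V = (0.052279+0.032685)/2*3.1 = 0.1317 m^3

0.1317


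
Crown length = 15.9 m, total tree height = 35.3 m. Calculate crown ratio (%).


Formula: Crown Ratio = (Crown Length / Total Height) * 100
CR = (15.9 m / 35.3 m) * 100
CR = 0.4504 * 100 = 45.0%

45.0


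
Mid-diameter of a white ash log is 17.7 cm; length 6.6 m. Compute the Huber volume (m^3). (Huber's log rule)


Huber: V = Am * L,  Am = pi*(Dm/200)^2
Am = pi*(17.7/200)^2 = 0.024606 m^2
V = 0.024606*6.6 = 0.1624 m^3

0.1624


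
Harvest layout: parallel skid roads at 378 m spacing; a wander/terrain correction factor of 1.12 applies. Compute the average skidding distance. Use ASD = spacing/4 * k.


Formula: ASD = (spacing / 4) * correction
Uncorrected distance = spacing / 4 = 378 / 4 = 94.5 m
ASD = 94.5 * 1.12 = 106 m

106


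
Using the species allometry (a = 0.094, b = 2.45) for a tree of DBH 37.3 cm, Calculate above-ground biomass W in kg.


Formula: W = a * DBH^b  (allometric power law)
DBH^b = 37.3^2.45 = 7090.6596
W = 0.094 * 7090.6596 = 666.5 kg

666.5


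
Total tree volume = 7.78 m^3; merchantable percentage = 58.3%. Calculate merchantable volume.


Formula: MV = V_total * (merchantable_pct / 100)
Merchantable fraction = 58.3% / 100 = 0.583
MV = 7.78 m^3 * 0.583 = 4.536 m^3

4.536


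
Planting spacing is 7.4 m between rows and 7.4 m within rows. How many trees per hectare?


Formula: TPH = 10000 m^2/ha / (spacing_x * spacing_y)
Area per tree = 7.4 m * 7.4 m = 54.76 m^2
TPH = 10000 / 54.76 = 183 trees/ha

183


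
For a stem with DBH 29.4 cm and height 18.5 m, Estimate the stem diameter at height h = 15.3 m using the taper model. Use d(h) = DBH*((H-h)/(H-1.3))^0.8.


Taper: d(h) = DBH * ((H - h) / (H - 1.3))^0.8
Numerator = H - h = 18.5 - 15.3 = 3.2 m
Denominator = H - 1.3 = 18.5 - 1.3 = 17.2 m
Ratio = 3.2 / 17.2 = 0.18605
d = 29.4 * 0.18605^0.8 = 7.7 cm

7.7


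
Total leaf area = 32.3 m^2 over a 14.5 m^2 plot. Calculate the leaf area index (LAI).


Formula: LAI = total leaf area / ground area  (dimensionless)
LAI = 32.3 m^2 / 14.5 m^2
LAI = 2.23

2.23


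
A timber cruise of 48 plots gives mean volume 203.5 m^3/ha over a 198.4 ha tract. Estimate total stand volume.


Formula: Total Volume = Mean Volume per ha * Total Area
Total Volume = 203.5 m^3/ha * 198.4 ha
Total Volume = 40374 m^3

40374
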